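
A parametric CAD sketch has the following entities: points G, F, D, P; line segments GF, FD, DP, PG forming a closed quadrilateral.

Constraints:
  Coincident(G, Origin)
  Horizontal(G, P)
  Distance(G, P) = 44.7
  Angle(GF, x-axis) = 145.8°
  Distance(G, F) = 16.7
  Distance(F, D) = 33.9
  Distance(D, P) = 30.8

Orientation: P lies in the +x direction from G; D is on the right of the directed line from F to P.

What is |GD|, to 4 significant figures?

17.23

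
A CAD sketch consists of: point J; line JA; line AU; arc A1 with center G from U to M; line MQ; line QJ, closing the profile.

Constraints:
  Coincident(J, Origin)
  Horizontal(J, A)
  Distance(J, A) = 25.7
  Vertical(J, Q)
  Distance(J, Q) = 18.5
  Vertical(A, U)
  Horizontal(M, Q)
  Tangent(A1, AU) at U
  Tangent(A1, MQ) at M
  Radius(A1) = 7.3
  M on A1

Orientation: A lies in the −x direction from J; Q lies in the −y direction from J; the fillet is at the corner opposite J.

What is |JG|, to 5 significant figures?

21.541

J is at the origin; J and A share the same y with |JA| = 25.7 and A on the −x side, so A = (-25.700, 0.0000). JQ is vertical with |JQ| = 18.5 and Q on the −y side, so Q = (0.0000, -18.500). The virtual corner opposite J is at (-25.700, -18.500). A1 meets AU tangentially, so GU is at right angles to AU and tangency of A1 to MQ means the radius GM is perpendicular to MQ, with radius 7.3, so the center G sits 7.3 in from both sides at G = (-18.400, -11.200). Then |JG| = |G − J| = 21.541.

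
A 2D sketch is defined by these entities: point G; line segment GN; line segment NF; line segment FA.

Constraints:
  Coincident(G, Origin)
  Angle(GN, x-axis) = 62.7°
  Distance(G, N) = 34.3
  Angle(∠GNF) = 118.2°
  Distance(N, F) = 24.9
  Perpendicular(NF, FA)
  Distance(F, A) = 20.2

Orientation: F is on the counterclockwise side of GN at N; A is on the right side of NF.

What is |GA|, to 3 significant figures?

65.1

G is at the origin; GN runs at 62.7° with length 34.3, so N = 34.3·(cos 62.7°, sin 62.7°) = (15.7, 30.5). ∠GNF = 118.2°, so NF runs at 62.7° + (180° − 118.2°) = 124° from the x-axis; with |NF| = 24.9, F = N + 24.9·(cos 124°, sin 124°) = (1.63, 51.0). The perpendicularity gives FA at right angles to NF; with |FA| = 20.2 on the right of NF, A = F + 20.2·(0.824, 0.566) = (18.3, 62.4). Then |GA| = |A − G| = 65.1.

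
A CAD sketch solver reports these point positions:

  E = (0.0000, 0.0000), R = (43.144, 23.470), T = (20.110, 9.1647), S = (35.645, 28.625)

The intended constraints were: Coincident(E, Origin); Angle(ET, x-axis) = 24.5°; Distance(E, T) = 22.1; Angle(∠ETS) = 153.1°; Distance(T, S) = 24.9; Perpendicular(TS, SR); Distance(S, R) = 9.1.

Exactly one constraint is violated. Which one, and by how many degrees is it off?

Perpendicular(TS, SR) — off by 4.09°.

E = (0.00, 0.00) ✓; ET at 24.50° ✓; |ET| = 22.10 ✓; ∠ETS = 153.1° ✓; |TS| = 24.90 ✓; ∠(TS, SR) = 85.91° ✗; |SR| = 9.100 ✓.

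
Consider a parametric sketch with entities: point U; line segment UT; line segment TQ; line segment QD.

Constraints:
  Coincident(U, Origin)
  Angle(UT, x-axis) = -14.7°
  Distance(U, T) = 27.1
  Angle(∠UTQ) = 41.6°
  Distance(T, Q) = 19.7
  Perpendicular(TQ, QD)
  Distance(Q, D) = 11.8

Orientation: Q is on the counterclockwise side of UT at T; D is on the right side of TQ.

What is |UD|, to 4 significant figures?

29.80

U is at the origin; UT runs at -14.7° with length 27.1, so T = 27.1·(cos -14.7°, sin -14.7°) = (26.21, -6.877). ∠UTQ = 41.6°, so TQ runs at -14.7° + (180° − 41.6°) = 123.7° from the x-axis; with |TQ| = 19.7, Q = T + 19.7·(cos 123.7°, sin 123.7°) = (15.28, 9.513). The perpendicularity gives QD at right angles to TQ; with |QD| = 11.8 on the right of TQ, D = Q + 11.8·(0.8320, 0.5548) = (25.10, 16.06). Then |UD| = |D − U| = 29.80.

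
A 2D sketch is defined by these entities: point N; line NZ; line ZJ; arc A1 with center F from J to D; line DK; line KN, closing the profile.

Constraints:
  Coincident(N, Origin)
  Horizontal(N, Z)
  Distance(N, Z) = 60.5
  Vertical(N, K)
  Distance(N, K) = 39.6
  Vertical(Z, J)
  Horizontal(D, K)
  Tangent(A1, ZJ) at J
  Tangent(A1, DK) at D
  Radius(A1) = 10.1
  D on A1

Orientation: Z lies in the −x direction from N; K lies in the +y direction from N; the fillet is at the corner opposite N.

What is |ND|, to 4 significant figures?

64.10

N is at the origin; N and Z share the same y with |NZ| = 60.5 and Z on the −x side, so Z = (-60.50, 0.000). NK is vertical with |NK| = 39.6 and K on the +y side, so K = (0.000, 39.60). The virtual corner opposite N is at (-60.50, 39.60). Tangency of A1 to ZJ means the radius FJ is perpendicular to ZJ and tangency of A1 to DK means the radius FD is perpendicular to DK, with radius 10.1, so the center F sits 10.1 in from both sides at F = (-50.40, 29.50). That places the tangent points at J = (-60.50, 29.50) on ZJ and D = (-50.40, 39.60) on DK. Then |ND| = |D − N| = 64.10.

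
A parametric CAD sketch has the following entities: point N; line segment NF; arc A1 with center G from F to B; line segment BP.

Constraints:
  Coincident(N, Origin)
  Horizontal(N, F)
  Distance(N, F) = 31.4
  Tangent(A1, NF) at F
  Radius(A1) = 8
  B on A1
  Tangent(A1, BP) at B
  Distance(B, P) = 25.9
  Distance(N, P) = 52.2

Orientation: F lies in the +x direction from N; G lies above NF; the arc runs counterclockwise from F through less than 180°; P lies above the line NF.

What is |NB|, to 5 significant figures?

40.178

N is at the origin; NF is horizontal with |NF| = 31.4 and F on the +x side, so F = (31.400, 0.0000). Tangency of A1 to NF means the radius GF is perpendicular to NF, so G = F + (0, 8) = (31.400, 8.0000). Since GB ⟂ BP (tangency), |GP| = √(8.0² + 25.9²) = 27.107 regardless of where B sits on A1. So P lies on both circle(N, 52.2) and circle(G, 27.107); the above-NF intersection is P = (39.803, 33.772). B is the foot of the tangent from P: B = (39.399, 7.8752).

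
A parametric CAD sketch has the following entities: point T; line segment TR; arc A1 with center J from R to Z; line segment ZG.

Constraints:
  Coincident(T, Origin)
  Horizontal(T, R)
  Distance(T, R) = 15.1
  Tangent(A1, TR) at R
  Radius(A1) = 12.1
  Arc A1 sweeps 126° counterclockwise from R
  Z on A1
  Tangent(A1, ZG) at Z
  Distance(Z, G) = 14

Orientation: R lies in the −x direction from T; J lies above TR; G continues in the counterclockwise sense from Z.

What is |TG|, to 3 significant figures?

33.4

T is at the origin; T and R share the same y with |TR| = 15.1 and R on the −x side, so R = (-15.1, 0.00). A1 meets TR tangentially, so JR is at right angles to TR, so J = R + (0, 12.1) = (-15.1, 12.1). On A1, R sits at bearing -90° from J; a 126° counterclockwise sweep puts Z at bearing 36°, so Z = J + 12.1·(cos 36°, sin 36°) = (-5.31, 19.2). Since A1 is tangent to ZG there, JZ ⟂ ZG, so ZG runs along (−sin 36°, cos 36°); with |ZG| = 14.0, G = (-13.5, 30.5). Then |TG| = |G − T| = 33.4.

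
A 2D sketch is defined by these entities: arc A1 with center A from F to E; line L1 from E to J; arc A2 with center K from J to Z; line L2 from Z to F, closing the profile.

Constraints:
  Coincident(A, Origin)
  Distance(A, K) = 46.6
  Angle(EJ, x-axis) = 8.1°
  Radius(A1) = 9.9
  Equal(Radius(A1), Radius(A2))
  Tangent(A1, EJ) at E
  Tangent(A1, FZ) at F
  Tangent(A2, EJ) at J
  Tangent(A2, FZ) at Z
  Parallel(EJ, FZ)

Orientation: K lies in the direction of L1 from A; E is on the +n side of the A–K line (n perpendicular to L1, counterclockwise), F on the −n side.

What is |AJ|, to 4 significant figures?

47.64

The slot axis is L1's direction at 8.1°, so u = (cos 8.1°, sin 8.1°) = (0.9900, 0.1409) and n = (−sin 8.1°, cos 8.1°) = (-0.1409, 0.9900). A is at the origin and K lies 46.6 along u from A, so K = 46.6·u = (46.14, 6.566). Tangency of A1 to both parallel lines with radius 9.9 puts E and F at A ± 9.9·n: E = (-1.395, 9.801), F = (1.395, -9.801). Equal radii place J and Z the same way about K: J = K + 9.9·n = (44.74, 16.37), Z = K − 9.9·n = (47.53, -3.235). Then |AJ| = |J − A| = 47.64.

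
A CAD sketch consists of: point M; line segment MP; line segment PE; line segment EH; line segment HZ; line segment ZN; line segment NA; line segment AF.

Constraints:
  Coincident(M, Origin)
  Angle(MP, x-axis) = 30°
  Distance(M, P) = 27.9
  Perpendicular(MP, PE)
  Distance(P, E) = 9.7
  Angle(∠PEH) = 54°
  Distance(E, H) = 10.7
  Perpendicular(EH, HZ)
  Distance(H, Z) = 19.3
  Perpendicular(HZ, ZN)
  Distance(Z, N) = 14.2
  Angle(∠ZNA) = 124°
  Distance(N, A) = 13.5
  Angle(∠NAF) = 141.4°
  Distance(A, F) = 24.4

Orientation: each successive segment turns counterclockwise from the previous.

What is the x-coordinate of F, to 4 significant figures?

8.199

M is at the origin; MP runs at 30.0° with length 27.9, so P = (24.16, 13.95). MP is perpendicular to PE, so PE runs at 120.0°; with |PE| = 9.7, E = (19.31, 22.35). ∠PEH = 54.0° gives EH at -114.0° from the x-axis; with |EH| = 10.7, H = (14.96, 12.58). EH is perpendicular to HZ, so HZ runs at -24.00°; with |HZ| = 19.3, Z = (32.59, 4.725). HZ ⟂ ZN, so ZN runs at 66.00°; with |ZN| = 14.2, N = (38.37, 17.70). ∠ZNA = 124.0° gives NA at 122.0° from the x-axis; with |NA| = 13.5, A = (31.21, 29.15). ∠NAF = 141.4° gives AF at 160.6° from the x-axis; with |AF| = 24.4, F = (8.199, 37.25). So F.x = 8.199.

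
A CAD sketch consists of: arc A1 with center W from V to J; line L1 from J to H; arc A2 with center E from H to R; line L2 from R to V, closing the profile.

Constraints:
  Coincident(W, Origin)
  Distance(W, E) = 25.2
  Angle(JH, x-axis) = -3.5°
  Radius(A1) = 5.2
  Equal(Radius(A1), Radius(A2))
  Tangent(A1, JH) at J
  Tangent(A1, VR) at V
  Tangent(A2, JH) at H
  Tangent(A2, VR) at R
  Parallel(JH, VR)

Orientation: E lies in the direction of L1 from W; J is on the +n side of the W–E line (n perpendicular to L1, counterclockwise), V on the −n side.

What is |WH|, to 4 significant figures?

25.73

The slot axis is L1's direction at -3.5°, so u = (cos -3.5°, sin -3.5°) = (0.9981, -0.06105) and n = (−sin -3.5°, cos -3.5°) = (0.06105, 0.9981). W is at the origin and E lies 25.2 along u from W, so E = 25.2·u = (25.15, -1.538). Tangency of A1 to both parallel lines with radius 5.2 puts J and V at W ± 5.2·n: J = (0.3175, 5.190), V = (-0.3175, -5.190). Equal radii place H and R the same way about E: H = E + 5.2·n = (25.47, 3.652), R = E − 5.2·n = (24.84, -6.729). Then |WH| = |H − W| = 25.73.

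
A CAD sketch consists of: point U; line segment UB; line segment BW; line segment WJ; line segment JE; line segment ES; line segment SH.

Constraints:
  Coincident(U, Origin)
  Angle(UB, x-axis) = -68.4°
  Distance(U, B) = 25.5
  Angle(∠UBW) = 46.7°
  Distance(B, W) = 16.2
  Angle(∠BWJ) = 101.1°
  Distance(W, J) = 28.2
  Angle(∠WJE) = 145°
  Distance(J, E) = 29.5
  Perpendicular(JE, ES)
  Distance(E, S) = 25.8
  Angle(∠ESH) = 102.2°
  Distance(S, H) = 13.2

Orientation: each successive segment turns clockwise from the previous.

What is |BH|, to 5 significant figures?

33.221

U is at the origin; UB runs at -68.4° with length 25.5, so B = (9.3872, -23.709). ∠UBW = 46.7° gives BW at 158.30° from the x-axis; with |BW| = 16.2, W = (-5.6648, -17.719). ∠BWJ = 101.1° gives WJ at 79.400° from the x-axis; with |WJ| = 28.2, J = (-0.47734, 9.9994). ∠WJE = 145.0° gives JE at 44.400° from the x-axis; with |JE| = 29.5, E = (20.600, 30.639). The perpendicularity gives ES at right angles to JE, so ES runs at -45.600°; with |ES| = 25.8, S = (38.651, 12.206). ∠ESH = 102.2° gives SH at -123.40° from the x-axis; with |SH| = 13.2, H = (31.385, 1.1861). Then |BH| = |H − B| = 33.221.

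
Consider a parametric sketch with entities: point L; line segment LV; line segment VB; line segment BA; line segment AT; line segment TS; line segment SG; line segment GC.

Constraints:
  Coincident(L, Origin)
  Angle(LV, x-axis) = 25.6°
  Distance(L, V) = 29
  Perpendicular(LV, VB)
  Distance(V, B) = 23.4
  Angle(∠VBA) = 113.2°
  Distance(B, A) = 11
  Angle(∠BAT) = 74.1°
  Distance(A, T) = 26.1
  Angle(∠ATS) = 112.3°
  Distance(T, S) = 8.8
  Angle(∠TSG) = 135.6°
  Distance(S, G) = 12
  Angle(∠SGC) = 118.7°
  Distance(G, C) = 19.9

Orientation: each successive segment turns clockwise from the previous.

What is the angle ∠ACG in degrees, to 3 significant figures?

96.9°

L is at the origin; LV runs at 25.6° with length 29.0, so V = (26.2, 12.5). The perpendicularity gives VB at right angles to LV, so VB runs at -64.4°; with |VB| = 23.4, B = (36.3, -8.57). ∠VBA = 113.2° gives BA at -131° from the x-axis; with |BA| = 11.0, A = (29.0, -16.8). ∠BAT = 74.1° gives AT at 123° from the x-axis; with |AT| = 26.1, T = (14.8, 5.07). ∠ATS = 112.3° gives TS at 55.2° from the x-axis; with |TS| = 8.8, S = (19.9, 12.3). ∠TSG = 135.6° gives SG at 10.8° from the x-axis; with |SG| = 12.0, G = (31.7, 14.5). ∠SGC = 118.7° gives GC at -50.5° from the x-axis; with |GC| = 19.9, C = (44.3, -0.816). Then cos ∠ACG = CA·CG / (|CA||CG|), giving 96.9°.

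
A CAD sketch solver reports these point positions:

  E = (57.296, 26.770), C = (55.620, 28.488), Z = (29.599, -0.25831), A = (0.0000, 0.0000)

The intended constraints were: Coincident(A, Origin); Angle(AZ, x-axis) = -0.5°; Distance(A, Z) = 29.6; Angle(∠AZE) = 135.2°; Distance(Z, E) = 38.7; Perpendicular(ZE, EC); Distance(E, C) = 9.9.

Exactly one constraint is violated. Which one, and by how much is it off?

Distance(E, C) = 9.9 — off by 7.50.

A = (0.00, 0.00) ✓; AZ at -0.5000° ✓; |AZ| = 29.60 ✓; ∠AZE = 135.2° ✓; |ZE| = 38.70 ✓; ∠(ZE, EC) = 89.99° ✓; |EC| = 2.400 ✗.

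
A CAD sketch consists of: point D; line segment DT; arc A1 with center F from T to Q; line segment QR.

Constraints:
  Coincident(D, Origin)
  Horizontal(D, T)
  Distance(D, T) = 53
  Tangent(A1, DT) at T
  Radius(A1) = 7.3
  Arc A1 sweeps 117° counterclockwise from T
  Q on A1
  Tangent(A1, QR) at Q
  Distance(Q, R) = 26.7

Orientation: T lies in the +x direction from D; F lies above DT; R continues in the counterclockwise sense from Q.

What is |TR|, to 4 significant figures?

34.86

D is at the origin; D and T share the same y with |DT| = 53.0 and T on the +x side, so T = (53.00, 0.000). The tangent condition forces FT to be normal to DT, so F = T + (0, 7.3) = (53.00, 7.300). On A1, T sits at bearing -90° from F; a 117° counterclockwise sweep puts Q at bearing 27°, so Q = F + 7.3·(cos 27°, sin 27°) = (59.50, 10.61). A1 meets QR tangentially, so FQ is at right angles to QR, so QR runs along (−sin 27°, cos 27°); with |QR| = 26.7, R = (47.38, 34.40). Then |TR| = |R − T| = 34.86.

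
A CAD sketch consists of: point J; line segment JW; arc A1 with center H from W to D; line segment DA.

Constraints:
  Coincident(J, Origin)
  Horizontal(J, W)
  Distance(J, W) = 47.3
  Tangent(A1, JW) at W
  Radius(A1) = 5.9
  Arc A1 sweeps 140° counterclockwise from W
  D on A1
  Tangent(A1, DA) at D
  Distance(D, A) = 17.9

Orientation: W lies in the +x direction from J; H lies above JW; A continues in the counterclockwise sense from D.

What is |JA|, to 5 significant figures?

43.336

J is at the origin; JW is horizontal with |JW| = 47.3 and W on the +x side, so W = (47.300, 0.0000). Since A1 is tangent to JW there, HW ⟂ JW, so H = W + (0, 5.9) = (47.300, 5.9000). On A1, W sits at bearing -90° from H; a 140° counterclockwise sweep puts D at bearing 50°, so D = H + 5.9·(cos 50°, sin 50°) = (51.092, 10.420). Tangency of A1 to DA means the radius HD is perpendicular to DA, so DA runs along (−sin 50°, cos 50°); with |DA| = 17.9, A = (37.380, 21.926). Then |JA| = |A − J| = 43.336.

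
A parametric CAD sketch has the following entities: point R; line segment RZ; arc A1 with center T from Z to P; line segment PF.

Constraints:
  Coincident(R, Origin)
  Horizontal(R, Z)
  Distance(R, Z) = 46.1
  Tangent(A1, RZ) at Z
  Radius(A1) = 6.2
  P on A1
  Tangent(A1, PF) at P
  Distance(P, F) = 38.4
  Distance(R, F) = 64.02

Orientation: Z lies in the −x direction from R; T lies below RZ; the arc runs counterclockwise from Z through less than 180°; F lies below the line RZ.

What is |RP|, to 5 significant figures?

52.710

Checks: |TP| = 6.200 ✓; ∠(TP, PF) = 90.00° ✓; |PF| = 38.40 ✓; |RF| = 64.02 ✓.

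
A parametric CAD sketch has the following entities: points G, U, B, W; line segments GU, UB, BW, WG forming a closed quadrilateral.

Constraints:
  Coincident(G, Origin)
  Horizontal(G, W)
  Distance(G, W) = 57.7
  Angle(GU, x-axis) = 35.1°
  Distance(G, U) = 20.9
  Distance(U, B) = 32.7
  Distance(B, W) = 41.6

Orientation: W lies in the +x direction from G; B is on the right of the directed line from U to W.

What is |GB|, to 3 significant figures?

29.6

Checks: |UB| = 32.70 ✓; |BW| = 41.60 ✓.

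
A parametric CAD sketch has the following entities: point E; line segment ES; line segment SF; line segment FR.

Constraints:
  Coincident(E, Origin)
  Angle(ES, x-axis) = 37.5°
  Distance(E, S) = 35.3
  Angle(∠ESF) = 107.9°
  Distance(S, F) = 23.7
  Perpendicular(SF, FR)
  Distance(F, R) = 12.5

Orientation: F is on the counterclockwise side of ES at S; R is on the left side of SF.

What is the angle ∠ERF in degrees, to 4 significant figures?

121.4°

∠ESF = 107.9°, so SF runs at 37.5° + (180° − 107.9°) = 109.6° from the x-axis; with |SF| = 23.7, F = S + 23.7·(cos 109.6°, sin 109.6°) = (20.06, 43.82). The perpendicularity gives FR at right angles to SF; with |FR| = 12.5 on the left of SF, R = F + 12.5·(-0.9421, -0.3355) = (8.279, 39.62). Then cos ∠ERF = RE·RF / (|RE||RF|), giving 121.4°.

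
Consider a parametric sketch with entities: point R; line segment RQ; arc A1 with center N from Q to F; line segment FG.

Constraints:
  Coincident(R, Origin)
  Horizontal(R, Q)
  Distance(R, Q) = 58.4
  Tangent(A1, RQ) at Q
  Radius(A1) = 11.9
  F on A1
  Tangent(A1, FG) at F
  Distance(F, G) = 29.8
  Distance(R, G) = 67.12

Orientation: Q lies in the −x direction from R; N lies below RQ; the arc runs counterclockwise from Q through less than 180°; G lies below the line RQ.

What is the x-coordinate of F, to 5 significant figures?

-68.215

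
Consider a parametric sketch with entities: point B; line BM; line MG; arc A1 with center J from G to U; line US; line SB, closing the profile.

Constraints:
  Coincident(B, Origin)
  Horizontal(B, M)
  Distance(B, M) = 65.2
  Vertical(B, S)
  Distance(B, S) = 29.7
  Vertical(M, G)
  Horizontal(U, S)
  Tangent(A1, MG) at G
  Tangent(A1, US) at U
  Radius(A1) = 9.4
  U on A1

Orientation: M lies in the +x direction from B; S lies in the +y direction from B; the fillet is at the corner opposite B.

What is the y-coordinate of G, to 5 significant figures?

20.300

The virtual corner opposite B is at (65.200, 29.700). Since A1 is tangent to MG there, JG ⟂ MG and the tangent condition forces JU to be normal to US, with radius 9.4, so the center J sits 9.4 in from both sides at J = (55.800, 20.300). That places the tangent points at G = (65.200, 20.300) on MG and U = (55.800, 29.700) on US. So G.y = 20.300.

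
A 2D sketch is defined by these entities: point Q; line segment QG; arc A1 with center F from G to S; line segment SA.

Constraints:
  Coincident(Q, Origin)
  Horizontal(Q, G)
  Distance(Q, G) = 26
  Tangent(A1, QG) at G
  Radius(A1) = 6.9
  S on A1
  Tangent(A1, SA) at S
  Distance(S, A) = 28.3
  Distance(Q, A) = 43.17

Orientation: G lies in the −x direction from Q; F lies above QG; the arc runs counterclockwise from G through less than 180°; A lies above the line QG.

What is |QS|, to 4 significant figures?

20.81

Checks: ∠(FG, GQ) = 90.00° ✓; |FG| = 6.900 ✓; |FS| = 6.900 ✓; ∠(FS, SA) = 90.00° ✓; |SA| = 28.30 ✓; |QA| = 43.17 ✓.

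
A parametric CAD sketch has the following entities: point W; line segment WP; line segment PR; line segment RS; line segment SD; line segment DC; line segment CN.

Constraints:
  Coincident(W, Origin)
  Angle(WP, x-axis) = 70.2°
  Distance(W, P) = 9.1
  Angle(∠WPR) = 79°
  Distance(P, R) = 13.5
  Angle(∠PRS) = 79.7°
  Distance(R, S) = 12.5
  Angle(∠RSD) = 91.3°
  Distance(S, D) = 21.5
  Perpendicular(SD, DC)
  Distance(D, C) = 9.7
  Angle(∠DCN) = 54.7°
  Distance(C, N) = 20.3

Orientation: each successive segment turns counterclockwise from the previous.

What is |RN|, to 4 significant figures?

15.44

W is at the origin; WP runs at 70.2° with length 9.1, so P = (3.083, 8.562). ∠WPR = 79.0° gives PR at 171.2° from the x-axis; with |PR| = 13.5, R = (-10.26, 10.63). ∠PRS = 79.7° gives RS at -88.50° from the x-axis; with |RS| = 12.5, S = (-9.931, -1.868). ∠RSD = 91.3° gives SD at 0.2000° from the x-axis; with |SD| = 21.5, D = (11.57, -1.793). The perpendicularity gives DC at right angles to SD, so DC runs at 90.20°; with |DC| = 9.7, C = (11.53, 7.907). ∠DCN = 54.7° gives CN at -144.5° from the x-axis; with |CN| = 20.3, N = (-4.992, -3.882). Then |RN| = |N − R| = 15.44.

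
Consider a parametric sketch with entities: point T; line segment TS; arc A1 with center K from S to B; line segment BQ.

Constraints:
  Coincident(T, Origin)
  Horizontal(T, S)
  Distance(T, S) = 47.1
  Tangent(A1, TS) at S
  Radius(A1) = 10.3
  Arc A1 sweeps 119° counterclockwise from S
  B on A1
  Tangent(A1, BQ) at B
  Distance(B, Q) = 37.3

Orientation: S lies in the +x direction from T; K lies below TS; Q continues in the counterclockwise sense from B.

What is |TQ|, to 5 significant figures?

73.835

T is at the origin; T and S share the same y with |TS| = 47.1 and S on the +x side, so S = (47.100, 0.0000). A1 meets TS tangentially, so KS is at right angles to TS, so K = S + (0, -10.3) = (47.100, -10.300). On A1, S sits at bearing 90° from K; a 119° counterclockwise sweep puts B at bearing 209°, so B = K + 10.3·(cos 209°, sin 209°) = (38.091, -15.294). Tangency of A1 to BQ means the radius KB is perpendicular to BQ, so BQ runs along (−sin 209°, cos 209°); with |BQ| = 37.3, Q = (56.175, -47.917). Then |TQ| = |Q − T| = 73.835.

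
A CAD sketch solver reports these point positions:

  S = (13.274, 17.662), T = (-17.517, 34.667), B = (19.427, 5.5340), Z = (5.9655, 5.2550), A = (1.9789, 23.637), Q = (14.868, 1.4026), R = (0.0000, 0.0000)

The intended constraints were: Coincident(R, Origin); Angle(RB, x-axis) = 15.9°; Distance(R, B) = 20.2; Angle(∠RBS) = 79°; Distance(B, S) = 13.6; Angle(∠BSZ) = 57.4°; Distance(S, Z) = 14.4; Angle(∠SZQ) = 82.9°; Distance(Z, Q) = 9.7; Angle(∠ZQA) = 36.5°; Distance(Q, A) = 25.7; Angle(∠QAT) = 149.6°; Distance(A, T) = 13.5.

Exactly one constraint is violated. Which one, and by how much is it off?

Distance(A, T) = 13.5 — off by 8.90.

R = (0.00, 0.00) ✓; RB at 15.90° ✓; |RB| = 20.20 ✓; ∠RBS = 79.00° ✓; |BS| = 13.60 ✓; ∠BSZ = 57.40° ✓; |SZ| = 14.40 ✓; ∠SZQ = 82.90° ✓; |ZQ| = 9.700 ✓; ∠ZQA = 36.50° ✓; |QA| = 25.70 ✓; ∠QAT = 149.6° ✓; |AT| = 22.40 ✗.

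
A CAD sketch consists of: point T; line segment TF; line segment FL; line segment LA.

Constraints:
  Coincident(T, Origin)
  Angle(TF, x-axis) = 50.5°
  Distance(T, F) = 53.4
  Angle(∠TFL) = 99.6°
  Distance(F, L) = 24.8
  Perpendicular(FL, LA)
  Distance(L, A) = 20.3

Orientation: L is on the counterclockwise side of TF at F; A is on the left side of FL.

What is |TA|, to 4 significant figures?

46.72

∠TFL = 99.6°, so FL runs at 50.5° + (180° − 99.6°) = 130.9° from the x-axis; with |FL| = 24.8, L = F + 24.8·(cos 130.9°, sin 130.9°) = (17.73, 59.95). FL is perpendicular to LA; with |LA| = 20.3 on the left of FL, A = L + 20.3·(-0.7559, -0.6547) = (2.385, 46.66). Then |TA| = |A − T| = 46.72.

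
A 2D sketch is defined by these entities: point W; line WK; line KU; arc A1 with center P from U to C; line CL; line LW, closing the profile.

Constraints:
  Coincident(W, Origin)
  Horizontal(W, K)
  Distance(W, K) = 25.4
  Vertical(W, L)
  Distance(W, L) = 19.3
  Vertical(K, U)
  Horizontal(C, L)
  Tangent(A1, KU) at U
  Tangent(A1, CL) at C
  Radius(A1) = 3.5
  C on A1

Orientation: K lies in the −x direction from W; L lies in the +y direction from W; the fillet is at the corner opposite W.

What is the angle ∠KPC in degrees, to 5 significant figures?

167.51°

W is at the origin; W and K share the same y with |WK| = 25.4 and K on the −x side, so K = (-25.400, 0.0000). WL is vertical with |WL| = 19.3 and L on the +y side, so L = (0.0000, 19.300). The virtual corner opposite W is at (-25.400, 19.300). The tangent condition forces PU to be normal to KU and since A1 is tangent to CL there, PC ⟂ CL, with radius 3.5, so the center P sits 3.5 in from both sides at P = (-21.900, 15.800). That places the tangent points at U = (-25.400, 15.800) on KU and C = (-21.900, 19.300) on CL. Then cos ∠KPC = PK·PC / (|PK||PC|), giving 167.51°.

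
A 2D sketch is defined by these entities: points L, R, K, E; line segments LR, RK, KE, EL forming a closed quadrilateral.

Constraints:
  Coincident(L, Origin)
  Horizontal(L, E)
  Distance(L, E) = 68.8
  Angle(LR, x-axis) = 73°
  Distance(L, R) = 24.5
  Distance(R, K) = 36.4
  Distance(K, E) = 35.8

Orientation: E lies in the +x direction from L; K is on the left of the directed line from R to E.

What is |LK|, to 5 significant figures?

50.354

Checks: |RK| = 36.40 ✓; |KE| = 35.80 ✓.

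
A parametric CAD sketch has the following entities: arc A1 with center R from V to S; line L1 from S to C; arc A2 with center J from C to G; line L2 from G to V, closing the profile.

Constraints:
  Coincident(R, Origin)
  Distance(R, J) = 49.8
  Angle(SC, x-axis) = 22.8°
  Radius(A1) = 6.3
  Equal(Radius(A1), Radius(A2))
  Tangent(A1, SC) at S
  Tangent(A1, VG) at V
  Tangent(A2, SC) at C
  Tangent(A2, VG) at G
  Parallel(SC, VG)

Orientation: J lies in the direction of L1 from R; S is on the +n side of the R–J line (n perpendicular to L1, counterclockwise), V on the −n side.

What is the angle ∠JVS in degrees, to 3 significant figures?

82.8°

The slot axis is L1's direction at 22.8°, so u = (cos 22.8°, sin 22.8°) = (0.922, 0.388) and n = (−sin 22.8°, cos 22.8°) = (-0.388, 0.922). R is at the origin and J lies 49.8 along u from R, so J = 49.8·u = (45.9, 19.3). Tangency of A1 to both parallel lines with radius 6.3 puts S and V at R ± 6.3·n: S = (-2.44, 5.81), V = (2.44, -5.81). Then cos ∠JVS = VJ·VS / (|VJ||VS|), giving 82.8°.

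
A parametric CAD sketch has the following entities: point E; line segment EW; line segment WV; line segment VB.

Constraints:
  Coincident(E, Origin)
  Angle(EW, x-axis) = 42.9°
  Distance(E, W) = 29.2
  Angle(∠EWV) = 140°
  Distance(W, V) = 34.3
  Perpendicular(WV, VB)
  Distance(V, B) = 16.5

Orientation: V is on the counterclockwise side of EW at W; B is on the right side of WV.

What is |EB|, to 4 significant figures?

66.75

E is at the origin; EW runs at 42.9° with length 29.2, so W = 29.2·(cos 42.9°, sin 42.9°) = (21.39, 19.88). ∠EWV = 140.0°, so WV runs at 42.9° + (180° − 140.0°) = 82.90° from the x-axis; with |WV| = 34.3, V = W + 34.3·(cos 82.90°, sin 82.90°) = (25.63, 53.91). WV ⟂ VB; with |VB| = 16.5 on the right of WV, B = V + 16.5·(0.9923, -0.1236) = (42.00, 51.87). Then |EB| = |B − E| = 66.75.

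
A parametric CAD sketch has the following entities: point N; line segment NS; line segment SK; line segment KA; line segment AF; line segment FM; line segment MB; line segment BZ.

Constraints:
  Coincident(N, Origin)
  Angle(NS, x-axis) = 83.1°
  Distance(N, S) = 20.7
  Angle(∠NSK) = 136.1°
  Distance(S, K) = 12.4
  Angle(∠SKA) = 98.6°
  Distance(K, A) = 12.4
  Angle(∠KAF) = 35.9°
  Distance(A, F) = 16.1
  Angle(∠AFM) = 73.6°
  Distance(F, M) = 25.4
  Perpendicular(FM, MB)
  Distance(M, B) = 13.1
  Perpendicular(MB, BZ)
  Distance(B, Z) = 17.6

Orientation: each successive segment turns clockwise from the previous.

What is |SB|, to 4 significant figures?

31.55

∠AFM = 73.6° gives FM at 67.30° from the x-axis; with |FM| = 25.4, M = (15.08, 45.26). FM is perpendicular to MB, so MB runs at -22.70°; with |MB| = 13.1, B = (27.17, 40.20). Then |SB| = |B − S| = 31.55.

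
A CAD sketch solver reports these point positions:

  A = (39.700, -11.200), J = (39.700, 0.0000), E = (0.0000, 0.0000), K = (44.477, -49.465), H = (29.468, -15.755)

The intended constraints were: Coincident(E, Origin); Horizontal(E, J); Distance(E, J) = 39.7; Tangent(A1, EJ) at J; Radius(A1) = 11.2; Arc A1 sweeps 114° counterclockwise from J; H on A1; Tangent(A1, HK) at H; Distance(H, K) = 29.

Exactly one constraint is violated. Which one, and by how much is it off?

Distance(H, K) = 29 — off by 7.90.

E = (0.00, 0.00) ✓; E.y = 0.00, J.y = 0.00 ✓; |EJ| = 39.70 ✓; ∠(AJ, JE) = 90.00° ✓; |AJ| = 11.20 ✓; bearing(A→H) − bearing(A→J) = 114.0° ✓; |AH| = 11.20 ✓; ∠(AH, HK) = 90.00° ✓; |HK| = 36.90 ✗.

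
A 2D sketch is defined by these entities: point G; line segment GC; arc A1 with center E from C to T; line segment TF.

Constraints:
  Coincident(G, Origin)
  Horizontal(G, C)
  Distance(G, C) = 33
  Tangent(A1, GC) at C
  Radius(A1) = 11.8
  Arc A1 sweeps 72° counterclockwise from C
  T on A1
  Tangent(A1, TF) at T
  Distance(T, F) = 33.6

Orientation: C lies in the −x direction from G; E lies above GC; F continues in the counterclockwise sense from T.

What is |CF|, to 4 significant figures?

45.56

On A1, C sits at bearing -90° from E; a 72° counterclockwise sweep puts T at bearing -18°, so T = E + 11.8·(cos -18°, sin -18°) = (-21.78, 8.154). The tangent condition forces ET to be normal to TF, so TF runs along (−sin -18°, cos -18°); with |TF| = 33.6, F = (-11.39, 40.11). Then |CF| = |F − C| = 45.56.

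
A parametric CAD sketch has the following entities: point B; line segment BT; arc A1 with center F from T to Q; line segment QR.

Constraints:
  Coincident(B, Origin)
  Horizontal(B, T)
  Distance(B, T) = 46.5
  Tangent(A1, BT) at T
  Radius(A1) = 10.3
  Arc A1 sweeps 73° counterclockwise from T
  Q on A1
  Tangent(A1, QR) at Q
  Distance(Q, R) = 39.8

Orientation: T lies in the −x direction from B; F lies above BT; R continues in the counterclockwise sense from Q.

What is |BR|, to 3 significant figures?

51.8

On A1, T sits at bearing -90° from F; a 73° counterclockwise sweep puts Q at bearing -17°, so Q = F + 10.3·(cos -17°, sin -17°) = (-36.7, 7.29). Since A1 is tangent to QR there, FQ ⟂ QR, so QR runs along (−sin -17°, cos -17°); with |QR| = 39.8, R = (-25.0, 45.3). Then |BR| = |R − B| = 51.8.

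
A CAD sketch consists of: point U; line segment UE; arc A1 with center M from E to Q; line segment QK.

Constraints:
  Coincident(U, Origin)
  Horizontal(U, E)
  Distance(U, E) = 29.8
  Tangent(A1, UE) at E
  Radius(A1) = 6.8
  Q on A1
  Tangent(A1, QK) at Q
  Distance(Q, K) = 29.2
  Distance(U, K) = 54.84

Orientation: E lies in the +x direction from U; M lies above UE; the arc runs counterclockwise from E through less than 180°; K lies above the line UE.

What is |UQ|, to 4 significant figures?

36.77

Checks: |MQ| = 6.800 ✓; ∠(MQ, QK) = 90.00° ✓; |QK| = 29.20 ✓; |UK| = 54.84 ✓.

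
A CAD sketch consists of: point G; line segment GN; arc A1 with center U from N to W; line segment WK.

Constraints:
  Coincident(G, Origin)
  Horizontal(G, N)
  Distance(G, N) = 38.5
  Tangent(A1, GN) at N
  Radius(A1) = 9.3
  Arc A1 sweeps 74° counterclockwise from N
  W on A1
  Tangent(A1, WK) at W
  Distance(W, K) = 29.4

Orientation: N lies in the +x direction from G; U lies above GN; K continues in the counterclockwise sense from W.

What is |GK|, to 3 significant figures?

65.6

G is at the origin; GN is horizontal with |GN| = 38.5 and N on the +x side, so N = (38.5, 0.00). A1 meets GN tangentially, so UN is at right angles to GN, so U = N + (0, 9.3) = (38.5, 9.30). On A1, N sits at bearing -90° from U; a 74° counterclockwise sweep puts W at bearing -16°, so W = U + 9.3·(cos -16°, sin -16°) = (47.4, 6.74). Tangency of A1 to WK means the radius UW is perpendicular to WK, so WK runs along (−sin -16°, cos -16°); with |WK| = 29.4, K = (55.5, 35.0). Then |GK| = |K − G| = 65.6.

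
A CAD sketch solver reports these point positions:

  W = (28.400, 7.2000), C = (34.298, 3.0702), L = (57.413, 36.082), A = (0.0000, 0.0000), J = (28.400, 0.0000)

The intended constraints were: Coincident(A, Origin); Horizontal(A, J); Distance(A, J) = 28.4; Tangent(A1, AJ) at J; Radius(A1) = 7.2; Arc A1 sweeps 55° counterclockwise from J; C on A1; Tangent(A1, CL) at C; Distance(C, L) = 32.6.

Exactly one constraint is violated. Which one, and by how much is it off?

Distance(C, L) = 32.6 — off by 7.70.

A = (0.00, 0.00) ✓; A.y = 0.00, J.y = 0.00 ✓; |AJ| = 28.40 ✓; ∠(WJ, JA) = 90.00° ✓; |WJ| = 7.200 ✓; bearing(W→C) − bearing(W→J) = 55.00° ✓; |WC| = 7.200 ✓; ∠(WC, CL) = 90.00° ✓; |CL| = 40.30 ✗.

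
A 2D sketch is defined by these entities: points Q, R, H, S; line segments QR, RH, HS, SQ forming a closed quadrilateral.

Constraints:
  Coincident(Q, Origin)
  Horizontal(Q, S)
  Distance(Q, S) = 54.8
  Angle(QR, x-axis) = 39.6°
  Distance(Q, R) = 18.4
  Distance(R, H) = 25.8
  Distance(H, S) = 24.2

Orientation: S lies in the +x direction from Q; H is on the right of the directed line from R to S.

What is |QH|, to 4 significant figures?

32.51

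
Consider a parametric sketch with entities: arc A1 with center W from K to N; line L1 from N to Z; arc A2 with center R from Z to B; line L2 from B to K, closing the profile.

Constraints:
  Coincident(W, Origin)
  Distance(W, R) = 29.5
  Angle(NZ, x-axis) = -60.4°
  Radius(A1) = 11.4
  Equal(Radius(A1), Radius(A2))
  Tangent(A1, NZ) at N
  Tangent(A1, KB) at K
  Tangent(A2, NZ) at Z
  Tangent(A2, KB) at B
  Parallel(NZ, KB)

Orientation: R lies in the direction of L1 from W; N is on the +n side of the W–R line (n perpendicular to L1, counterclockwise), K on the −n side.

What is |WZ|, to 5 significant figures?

31.626

Tangency of A1 to both parallel lines with radius 11.4 puts N and K at W ± 11.4·n: N = (9.9122, 5.6309), K = (-9.9122, -5.6309). Equal radii place Z and B the same way about R: Z = R + 11.4·n = (24.484, -20.019), B = R − 11.4·n = (4.6590, -31.281). Then |WZ| = |Z − W| = 31.626.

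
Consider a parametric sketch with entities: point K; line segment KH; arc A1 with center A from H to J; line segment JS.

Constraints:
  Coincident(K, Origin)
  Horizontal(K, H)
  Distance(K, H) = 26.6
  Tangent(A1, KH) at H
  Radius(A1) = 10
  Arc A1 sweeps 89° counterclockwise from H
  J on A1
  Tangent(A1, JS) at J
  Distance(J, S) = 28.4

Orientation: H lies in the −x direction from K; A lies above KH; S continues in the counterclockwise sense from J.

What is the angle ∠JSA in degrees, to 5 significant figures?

19.398°

K is at the origin; K and H share the same y with |KH| = 26.6 and H on the −x side, so H = (-26.600, 0.0000). A1 meets KH tangentially, so AH is at right angles to KH, so A = H + (0, 10) = (-26.600, 10.000). On A1, H sits at bearing -90° from A; an 89° counterclockwise sweep puts J at bearing -1°, so J = A + 10.0·(cos -1°, sin -1°) = (-16.602, 9.8255). Tangency of A1 to JS means the radius AJ is perpendicular to JS, so JS runs along (−sin -1°, cos -1°); with |JS| = 28.4, S = (-16.106, 38.221). Then cos ∠JSA = SJ·SA / (|SJ||SA|), giving 19.398°.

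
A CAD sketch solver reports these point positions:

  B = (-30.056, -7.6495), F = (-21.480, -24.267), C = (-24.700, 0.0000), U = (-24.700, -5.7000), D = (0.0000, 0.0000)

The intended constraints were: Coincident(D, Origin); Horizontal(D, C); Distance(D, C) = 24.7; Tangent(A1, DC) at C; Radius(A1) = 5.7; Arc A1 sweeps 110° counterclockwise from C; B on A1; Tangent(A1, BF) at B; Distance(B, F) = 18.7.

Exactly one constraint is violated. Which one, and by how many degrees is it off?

Tangent(A1, BF) at B — off by 7.30°.

D = (0.00, 0.00) ✓; D.y = 0.00, C.y = 0.00 ✓; |DC| = 24.70 ✓; ∠(UC, CD) = 90.00° ✓; |UC| = 5.700 ✓; bearing(U→B) − bearing(U→C) = 110.0° ✓; |UB| = 5.700 ✓; ∠(UB, BF) = 82.70° ✗; |BF| = 18.70 ✓.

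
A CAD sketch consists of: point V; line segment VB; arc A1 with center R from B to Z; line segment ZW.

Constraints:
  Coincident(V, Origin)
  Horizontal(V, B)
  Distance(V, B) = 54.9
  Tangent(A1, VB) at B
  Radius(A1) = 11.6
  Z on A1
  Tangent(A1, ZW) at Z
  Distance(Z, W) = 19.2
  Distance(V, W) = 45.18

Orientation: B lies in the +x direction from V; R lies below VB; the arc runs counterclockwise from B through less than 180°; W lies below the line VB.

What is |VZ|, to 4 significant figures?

44.68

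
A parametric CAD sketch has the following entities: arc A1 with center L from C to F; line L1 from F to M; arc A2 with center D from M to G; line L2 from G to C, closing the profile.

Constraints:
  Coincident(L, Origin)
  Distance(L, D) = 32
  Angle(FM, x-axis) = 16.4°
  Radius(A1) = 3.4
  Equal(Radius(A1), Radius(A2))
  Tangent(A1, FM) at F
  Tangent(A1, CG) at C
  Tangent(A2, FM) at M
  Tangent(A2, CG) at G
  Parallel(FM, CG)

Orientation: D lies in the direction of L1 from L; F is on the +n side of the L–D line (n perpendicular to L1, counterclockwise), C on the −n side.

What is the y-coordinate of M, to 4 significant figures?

12.30

The slot axis is L1's direction at 16.4°, so u = (cos 16.4°, sin 16.4°) = (0.9593, 0.2823) and n = (−sin 16.4°, cos 16.4°) = (-0.2823, 0.9593). L is at the origin and D lies 32.0 along u from L, so D = 32.0·u = (30.70, 9.035). Tangency of A1 to both parallel lines with radius 3.4 puts F and C at L ± 3.4·n: F = (-0.9600, 3.262), C = (0.9600, -3.262). Equal radii place M and G the same way about D: M = D + 3.4·n = (29.74, 12.30), G = D − 3.4·n = (31.66, 5.773). So M.y = 12.30.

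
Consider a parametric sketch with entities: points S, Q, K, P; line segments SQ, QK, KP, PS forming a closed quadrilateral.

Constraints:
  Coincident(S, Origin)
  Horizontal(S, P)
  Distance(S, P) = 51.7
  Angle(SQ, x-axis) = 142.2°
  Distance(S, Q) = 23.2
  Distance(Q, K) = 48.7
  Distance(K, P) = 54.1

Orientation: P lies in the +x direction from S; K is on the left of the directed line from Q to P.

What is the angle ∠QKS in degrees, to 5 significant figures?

27.642°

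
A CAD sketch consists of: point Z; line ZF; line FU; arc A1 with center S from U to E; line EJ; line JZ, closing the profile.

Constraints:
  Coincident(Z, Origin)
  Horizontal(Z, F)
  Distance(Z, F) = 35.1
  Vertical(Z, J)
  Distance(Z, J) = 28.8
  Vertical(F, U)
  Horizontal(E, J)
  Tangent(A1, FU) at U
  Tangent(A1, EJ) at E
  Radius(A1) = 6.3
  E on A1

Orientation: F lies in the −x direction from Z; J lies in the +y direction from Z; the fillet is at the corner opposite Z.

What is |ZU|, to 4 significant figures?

41.69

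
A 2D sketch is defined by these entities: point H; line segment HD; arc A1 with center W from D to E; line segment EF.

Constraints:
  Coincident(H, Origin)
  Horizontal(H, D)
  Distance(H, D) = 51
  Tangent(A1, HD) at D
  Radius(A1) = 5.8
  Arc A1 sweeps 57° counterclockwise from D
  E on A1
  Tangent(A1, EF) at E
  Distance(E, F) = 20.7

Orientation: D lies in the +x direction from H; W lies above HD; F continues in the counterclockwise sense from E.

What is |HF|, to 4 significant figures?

70.05

H is at the origin; HD is horizontal with |HD| = 51.0 and D on the +x side, so D = (51.00, 0.000). Tangency of A1 to HD means the radius WD is perpendicular to HD, so W = D + (0, 5.8) = (51.00, 5.800). On A1, D sits at bearing -90° from W; a 57° counterclockwise sweep puts E at bearing -33°, so E = W + 5.8·(cos -33°, sin -33°) = (55.86, 2.641). The tangent condition forces WE to be normal to EF, so EF runs along (−sin -33°, cos -33°); with |EF| = 20.7, F = (67.14, 20.00). Then |HF| = |F − H| = 70.05.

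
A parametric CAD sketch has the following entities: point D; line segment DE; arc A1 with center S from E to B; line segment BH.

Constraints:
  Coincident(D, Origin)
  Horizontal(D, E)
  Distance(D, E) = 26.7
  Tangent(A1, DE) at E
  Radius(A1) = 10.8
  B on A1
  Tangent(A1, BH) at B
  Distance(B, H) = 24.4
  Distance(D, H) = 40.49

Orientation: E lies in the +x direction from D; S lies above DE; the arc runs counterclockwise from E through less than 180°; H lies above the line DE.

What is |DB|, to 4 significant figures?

39.11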